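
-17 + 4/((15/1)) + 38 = 319/15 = 21.27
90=90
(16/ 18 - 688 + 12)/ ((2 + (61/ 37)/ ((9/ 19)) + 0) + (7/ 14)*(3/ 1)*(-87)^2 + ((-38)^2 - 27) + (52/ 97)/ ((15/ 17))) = -31152520/ 589566529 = -0.05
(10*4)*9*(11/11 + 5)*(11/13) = 23760/13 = 1827.69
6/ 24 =0.25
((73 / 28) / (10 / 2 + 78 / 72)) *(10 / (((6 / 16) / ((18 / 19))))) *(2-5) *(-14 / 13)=8640 / 247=34.98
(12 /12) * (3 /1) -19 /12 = 17 /12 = 1.42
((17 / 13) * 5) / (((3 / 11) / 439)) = 410465 / 39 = 10524.74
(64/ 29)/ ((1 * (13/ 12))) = 768/ 377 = 2.04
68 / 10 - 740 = -3666 / 5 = -733.20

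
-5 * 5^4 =-3125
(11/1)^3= 1331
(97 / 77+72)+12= 6565 / 77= 85.26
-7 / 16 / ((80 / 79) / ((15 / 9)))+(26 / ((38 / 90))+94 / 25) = 23572973 / 364800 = 64.62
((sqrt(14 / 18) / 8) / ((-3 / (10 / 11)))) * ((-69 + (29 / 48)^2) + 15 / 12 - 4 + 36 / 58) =23640935 * sqrt(7) / 26459136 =2.36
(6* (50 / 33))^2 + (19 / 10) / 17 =1702299 / 20570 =82.76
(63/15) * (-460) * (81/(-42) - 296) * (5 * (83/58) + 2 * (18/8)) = 194552124/29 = 6708693.93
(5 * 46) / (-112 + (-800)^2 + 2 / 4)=460 / 1279777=0.00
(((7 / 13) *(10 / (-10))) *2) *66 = -924 / 13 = -71.08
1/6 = 0.17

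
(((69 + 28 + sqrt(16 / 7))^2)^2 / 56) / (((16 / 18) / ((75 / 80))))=862685505 * sqrt(7) / 21952 + 586474812855 / 351232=1773739.39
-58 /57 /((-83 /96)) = 1856 /1577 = 1.18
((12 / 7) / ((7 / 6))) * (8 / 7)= 1.68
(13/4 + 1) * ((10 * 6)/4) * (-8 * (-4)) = 2040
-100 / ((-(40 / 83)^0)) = 100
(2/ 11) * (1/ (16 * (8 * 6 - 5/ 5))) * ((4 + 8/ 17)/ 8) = 19/ 140624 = 0.00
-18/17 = -1.06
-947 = -947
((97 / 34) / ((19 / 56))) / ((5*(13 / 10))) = 1.29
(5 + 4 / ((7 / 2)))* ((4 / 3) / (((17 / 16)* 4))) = 688 / 357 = 1.93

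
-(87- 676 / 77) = -6023 / 77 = -78.22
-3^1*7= -21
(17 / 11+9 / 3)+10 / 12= 355 / 66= 5.38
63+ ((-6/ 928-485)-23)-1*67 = -237571/ 464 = -512.01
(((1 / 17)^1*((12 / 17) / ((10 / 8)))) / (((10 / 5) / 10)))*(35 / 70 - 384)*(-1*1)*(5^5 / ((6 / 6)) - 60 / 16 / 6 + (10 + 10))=57881655 / 289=200282.54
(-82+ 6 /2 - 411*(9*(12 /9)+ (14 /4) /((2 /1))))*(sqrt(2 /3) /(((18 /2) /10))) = -114605*sqrt(6) /54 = -5198.59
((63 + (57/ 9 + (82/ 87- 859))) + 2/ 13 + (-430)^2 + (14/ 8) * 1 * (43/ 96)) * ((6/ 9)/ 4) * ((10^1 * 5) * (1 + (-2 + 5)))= 666338923325/ 108576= 6137073.79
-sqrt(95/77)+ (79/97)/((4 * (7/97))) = 79/28- sqrt(7315)/77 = 1.71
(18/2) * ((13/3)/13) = 3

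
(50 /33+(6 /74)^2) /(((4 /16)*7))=39284 /45177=0.87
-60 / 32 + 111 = 109.12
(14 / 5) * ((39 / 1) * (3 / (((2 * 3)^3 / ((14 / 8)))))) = 637 / 240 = 2.65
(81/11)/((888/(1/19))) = 27/61864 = 0.00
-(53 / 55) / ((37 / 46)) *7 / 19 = -0.44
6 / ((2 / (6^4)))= 3888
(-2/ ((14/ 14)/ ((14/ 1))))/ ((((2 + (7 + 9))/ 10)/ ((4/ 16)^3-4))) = 2975/ 48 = 61.98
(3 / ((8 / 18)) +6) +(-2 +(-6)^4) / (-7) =-4819 / 28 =-172.11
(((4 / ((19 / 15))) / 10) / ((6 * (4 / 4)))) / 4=1 / 76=0.01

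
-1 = -1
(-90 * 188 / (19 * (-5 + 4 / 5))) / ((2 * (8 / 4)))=7050 / 133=53.01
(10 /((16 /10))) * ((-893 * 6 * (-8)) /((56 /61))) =4085475 /14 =291819.64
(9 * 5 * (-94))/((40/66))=-13959/2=-6979.50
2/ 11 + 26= 288/ 11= 26.18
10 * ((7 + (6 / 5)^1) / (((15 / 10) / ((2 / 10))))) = 10.93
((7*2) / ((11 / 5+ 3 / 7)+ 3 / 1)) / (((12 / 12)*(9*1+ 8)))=490 / 3349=0.15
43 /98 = 0.44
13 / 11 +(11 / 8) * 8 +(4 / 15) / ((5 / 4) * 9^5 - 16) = 593313986 / 48704865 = 12.18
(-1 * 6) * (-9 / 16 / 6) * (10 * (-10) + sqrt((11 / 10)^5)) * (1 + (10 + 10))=-4725 / 4 + 22869 * sqrt(110) / 16000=-1166.26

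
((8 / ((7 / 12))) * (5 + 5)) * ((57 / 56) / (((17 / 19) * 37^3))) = 129960 / 42193949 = 0.00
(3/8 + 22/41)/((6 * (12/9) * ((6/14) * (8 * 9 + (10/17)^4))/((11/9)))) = 174809453/38795798016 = 0.00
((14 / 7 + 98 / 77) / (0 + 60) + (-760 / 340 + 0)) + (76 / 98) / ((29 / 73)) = -303729 / 1328635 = -0.23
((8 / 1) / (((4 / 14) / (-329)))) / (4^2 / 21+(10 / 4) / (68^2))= -1789044096 / 148073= -12082.18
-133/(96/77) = -10241/96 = -106.68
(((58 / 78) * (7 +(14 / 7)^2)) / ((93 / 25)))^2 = 63600625 / 13155129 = 4.83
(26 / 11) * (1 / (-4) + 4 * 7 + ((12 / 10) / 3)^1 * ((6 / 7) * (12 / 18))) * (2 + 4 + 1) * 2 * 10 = 101842 / 11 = 9258.36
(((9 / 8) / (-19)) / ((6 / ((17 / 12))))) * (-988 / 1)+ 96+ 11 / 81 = 109.95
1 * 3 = 3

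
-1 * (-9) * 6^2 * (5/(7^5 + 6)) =1620/16813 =0.10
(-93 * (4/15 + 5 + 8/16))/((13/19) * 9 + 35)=-101897/7820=-13.03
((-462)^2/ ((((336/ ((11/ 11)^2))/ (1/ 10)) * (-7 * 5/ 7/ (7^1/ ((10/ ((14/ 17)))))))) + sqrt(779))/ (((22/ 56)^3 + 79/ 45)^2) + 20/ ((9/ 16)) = 975827865600 * sqrt(779)/ 3218805574609 + 82084040802055232/ 2462386264575885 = 41.80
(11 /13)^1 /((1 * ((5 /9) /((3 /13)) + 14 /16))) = 2376 /9217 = 0.26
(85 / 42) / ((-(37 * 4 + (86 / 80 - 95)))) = -0.04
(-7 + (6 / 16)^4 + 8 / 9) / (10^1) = -224551 / 368640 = -0.61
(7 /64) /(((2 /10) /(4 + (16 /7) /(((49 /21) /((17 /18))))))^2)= 819025 /12348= 66.33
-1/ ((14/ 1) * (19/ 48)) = -0.18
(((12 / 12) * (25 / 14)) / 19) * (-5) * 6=-375 / 133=-2.82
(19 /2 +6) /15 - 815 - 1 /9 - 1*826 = -147607 /90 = -1640.08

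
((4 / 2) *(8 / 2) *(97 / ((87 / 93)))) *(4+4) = 192448 / 29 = 6636.14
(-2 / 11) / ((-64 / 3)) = 3 / 352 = 0.01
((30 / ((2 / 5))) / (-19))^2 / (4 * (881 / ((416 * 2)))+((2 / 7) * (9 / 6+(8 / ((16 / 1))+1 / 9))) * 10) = 73710000 / 48570023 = 1.52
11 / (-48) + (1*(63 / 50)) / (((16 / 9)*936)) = -57011 / 249600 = -0.23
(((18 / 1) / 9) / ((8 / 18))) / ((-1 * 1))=-9 / 2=-4.50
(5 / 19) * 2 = 10 / 19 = 0.53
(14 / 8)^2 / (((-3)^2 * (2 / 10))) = 245 / 144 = 1.70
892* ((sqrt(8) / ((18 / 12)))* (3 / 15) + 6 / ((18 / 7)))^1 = 3568* sqrt(2) / 15 + 6244 / 3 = 2417.73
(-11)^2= 121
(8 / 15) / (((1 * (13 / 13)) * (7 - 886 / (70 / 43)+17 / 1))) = -56 / 54627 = -0.00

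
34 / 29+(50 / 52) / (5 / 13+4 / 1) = 4601 / 3306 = 1.39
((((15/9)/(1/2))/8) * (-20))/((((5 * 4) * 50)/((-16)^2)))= -32/15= -2.13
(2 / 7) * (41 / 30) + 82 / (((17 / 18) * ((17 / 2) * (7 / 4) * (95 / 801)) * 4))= 1045541 / 82365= 12.69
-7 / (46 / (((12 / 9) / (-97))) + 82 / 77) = 1078 / 515197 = 0.00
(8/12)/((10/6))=2/5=0.40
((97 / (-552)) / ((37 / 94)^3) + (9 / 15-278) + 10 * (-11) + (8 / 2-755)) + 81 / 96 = -637743162473 / 559209120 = -1140.44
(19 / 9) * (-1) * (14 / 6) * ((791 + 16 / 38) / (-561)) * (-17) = -9569 / 81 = -118.14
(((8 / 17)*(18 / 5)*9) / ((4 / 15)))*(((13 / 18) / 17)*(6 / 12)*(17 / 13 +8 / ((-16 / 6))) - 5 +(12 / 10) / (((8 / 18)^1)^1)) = -192996 / 1445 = -133.56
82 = 82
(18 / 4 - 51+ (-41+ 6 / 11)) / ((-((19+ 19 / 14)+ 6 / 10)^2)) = 4686850 / 23672979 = 0.20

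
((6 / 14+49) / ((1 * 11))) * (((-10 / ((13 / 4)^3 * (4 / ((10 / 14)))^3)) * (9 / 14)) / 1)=-1946250 / 406174769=-0.00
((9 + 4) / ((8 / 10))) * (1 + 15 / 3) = 195 / 2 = 97.50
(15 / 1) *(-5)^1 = -75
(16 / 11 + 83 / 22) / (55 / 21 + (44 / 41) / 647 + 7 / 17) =1089065985 / 631794284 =1.72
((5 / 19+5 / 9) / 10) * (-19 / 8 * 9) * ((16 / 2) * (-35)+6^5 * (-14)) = 191002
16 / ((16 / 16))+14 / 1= 30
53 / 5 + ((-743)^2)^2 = 1523790492058 / 5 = 304758098411.60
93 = 93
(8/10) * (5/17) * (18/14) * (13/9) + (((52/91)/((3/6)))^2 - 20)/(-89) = 0.65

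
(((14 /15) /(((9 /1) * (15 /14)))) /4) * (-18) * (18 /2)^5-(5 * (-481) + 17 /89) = -51874342 /2225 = -23314.31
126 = 126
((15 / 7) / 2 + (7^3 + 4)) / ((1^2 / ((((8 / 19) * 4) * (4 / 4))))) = 77968 / 133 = 586.23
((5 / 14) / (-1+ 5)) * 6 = 15 / 28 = 0.54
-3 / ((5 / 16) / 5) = -48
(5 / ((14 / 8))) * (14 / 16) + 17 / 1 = 39 / 2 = 19.50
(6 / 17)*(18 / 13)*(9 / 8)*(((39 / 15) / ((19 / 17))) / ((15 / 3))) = 243 / 950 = 0.26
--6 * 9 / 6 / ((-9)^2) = 1 / 9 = 0.11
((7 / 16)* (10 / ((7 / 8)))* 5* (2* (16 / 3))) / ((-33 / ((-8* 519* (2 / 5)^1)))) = 13420.61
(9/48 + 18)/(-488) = -0.04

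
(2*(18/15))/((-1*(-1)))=12/5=2.40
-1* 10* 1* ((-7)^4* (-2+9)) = -168070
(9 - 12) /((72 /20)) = -5 /6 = -0.83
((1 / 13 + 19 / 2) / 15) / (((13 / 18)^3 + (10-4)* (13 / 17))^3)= 40443376533486336 / 7752777087354398125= 0.01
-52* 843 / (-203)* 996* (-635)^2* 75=1320380101170000 / 203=6504335473743.84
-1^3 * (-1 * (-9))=-9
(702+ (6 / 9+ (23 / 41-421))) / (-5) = -34714 / 615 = -56.45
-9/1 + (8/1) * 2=7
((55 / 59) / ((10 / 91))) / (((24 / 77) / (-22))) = -598.76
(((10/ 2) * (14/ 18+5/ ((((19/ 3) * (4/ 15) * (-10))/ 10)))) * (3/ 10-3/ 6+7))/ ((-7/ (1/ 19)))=25381/ 45486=0.56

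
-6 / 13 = -0.46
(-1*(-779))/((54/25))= 360.65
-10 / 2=-5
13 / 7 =1.86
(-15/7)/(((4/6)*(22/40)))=-450/77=-5.84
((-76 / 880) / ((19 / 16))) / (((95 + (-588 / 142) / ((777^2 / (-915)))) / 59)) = -22938964 / 507898325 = -0.05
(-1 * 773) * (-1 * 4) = 3092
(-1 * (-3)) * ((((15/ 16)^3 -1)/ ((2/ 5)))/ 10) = -2163/ 16384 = -0.13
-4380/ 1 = -4380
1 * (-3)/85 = -0.04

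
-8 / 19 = -0.42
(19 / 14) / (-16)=-19 / 224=-0.08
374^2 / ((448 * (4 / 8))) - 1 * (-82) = 39561 / 56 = 706.45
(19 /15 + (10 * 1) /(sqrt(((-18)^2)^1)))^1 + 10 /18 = 107 /45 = 2.38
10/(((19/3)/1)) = 30/19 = 1.58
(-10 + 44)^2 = 1156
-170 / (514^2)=-85 / 132098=-0.00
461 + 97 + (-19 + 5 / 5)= 540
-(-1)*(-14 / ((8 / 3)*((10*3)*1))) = -7 / 40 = -0.18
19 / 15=1.27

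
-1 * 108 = -108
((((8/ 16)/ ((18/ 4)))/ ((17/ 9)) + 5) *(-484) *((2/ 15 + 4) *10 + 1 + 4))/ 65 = -5785736/ 3315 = -1745.32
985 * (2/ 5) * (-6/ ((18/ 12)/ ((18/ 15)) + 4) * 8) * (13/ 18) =-163904/ 63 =-2601.65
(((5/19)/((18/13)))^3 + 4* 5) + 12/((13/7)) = 26.47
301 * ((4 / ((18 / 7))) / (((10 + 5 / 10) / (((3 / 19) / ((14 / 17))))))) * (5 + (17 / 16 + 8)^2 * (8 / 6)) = 16071035 / 16416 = 978.99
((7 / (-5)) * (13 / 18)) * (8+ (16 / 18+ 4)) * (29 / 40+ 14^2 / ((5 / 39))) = -161456659 / 8100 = -19932.92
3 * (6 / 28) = 9 / 14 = 0.64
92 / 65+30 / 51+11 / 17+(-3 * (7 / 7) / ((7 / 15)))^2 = 2381146 / 54145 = 43.98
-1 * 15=-15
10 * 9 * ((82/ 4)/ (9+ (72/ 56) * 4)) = 1435/ 11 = 130.45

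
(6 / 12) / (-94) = -0.01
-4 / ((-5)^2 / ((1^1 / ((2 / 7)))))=-14 / 25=-0.56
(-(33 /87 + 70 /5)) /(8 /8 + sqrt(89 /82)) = 34194 /203-417 * sqrt(7298) /203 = -7.04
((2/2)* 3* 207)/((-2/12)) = -3726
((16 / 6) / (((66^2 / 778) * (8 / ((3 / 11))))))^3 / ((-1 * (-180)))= 58863869 / 2475279168104160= 0.00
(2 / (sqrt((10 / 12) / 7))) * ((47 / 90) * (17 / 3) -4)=-6.03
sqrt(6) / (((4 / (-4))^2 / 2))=2 *sqrt(6)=4.90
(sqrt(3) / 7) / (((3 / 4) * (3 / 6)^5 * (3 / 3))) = 128 * sqrt(3) / 21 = 10.56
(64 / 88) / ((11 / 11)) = 8 / 11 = 0.73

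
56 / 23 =2.43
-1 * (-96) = 96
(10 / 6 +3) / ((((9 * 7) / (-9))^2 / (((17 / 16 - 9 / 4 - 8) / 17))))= -7 / 136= -0.05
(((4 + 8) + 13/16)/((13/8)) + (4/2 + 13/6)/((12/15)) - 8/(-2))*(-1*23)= -122659/312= -393.14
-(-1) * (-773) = -773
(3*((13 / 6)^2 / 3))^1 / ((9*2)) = 169 / 648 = 0.26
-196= -196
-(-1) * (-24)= -24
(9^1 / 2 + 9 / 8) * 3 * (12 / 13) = 405 / 26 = 15.58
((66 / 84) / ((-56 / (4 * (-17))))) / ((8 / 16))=187 / 98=1.91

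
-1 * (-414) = 414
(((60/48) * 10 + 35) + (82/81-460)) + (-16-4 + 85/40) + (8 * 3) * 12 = -91603/648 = -141.36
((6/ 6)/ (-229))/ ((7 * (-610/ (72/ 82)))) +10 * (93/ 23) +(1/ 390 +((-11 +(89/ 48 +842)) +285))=111077542835411/ 95897743760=1158.29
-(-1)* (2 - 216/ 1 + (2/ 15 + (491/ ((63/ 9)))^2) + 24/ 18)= 3460003/ 735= 4707.49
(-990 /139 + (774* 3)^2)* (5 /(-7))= -535316490 /139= -3851197.77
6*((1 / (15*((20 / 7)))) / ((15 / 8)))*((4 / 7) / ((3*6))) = 8 / 3375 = 0.00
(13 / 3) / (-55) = -13 / 165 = -0.08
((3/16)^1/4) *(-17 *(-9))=459/64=7.17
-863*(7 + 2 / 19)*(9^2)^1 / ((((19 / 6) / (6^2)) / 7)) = -14268600360 / 361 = -39525208.75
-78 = -78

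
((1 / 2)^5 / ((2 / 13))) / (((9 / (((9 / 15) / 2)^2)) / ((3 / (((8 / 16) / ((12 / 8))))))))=117 / 6400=0.02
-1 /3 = -0.33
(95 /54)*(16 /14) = 2.01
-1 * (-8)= 8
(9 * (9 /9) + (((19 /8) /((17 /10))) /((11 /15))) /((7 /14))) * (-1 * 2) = -4791 /187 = -25.62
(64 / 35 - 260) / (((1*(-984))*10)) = 753 / 28700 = 0.03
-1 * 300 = -300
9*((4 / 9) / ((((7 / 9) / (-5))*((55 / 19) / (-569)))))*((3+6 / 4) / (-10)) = -2274.52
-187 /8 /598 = -187 /4784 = -0.04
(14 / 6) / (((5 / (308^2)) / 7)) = 4648336 / 15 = 309889.07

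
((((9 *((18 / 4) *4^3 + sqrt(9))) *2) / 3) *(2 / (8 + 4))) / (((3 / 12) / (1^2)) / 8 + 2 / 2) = 3104 / 11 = 282.18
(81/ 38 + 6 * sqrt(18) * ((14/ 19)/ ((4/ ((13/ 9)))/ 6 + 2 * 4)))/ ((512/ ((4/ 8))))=81/ 38912 + 819 * sqrt(2)/ 535040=0.00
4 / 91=0.04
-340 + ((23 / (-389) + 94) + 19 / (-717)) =-68636480 / 278913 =-246.09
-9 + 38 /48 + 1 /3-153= -1287 /8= -160.88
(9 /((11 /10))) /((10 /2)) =18 /11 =1.64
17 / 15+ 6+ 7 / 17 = 1924 / 255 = 7.55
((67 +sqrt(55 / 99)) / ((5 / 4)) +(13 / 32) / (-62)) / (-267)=-531647 / 2648640-4 * sqrt(5) / 4005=-0.20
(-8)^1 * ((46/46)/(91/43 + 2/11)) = -3784/1087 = -3.48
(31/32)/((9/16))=31/18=1.72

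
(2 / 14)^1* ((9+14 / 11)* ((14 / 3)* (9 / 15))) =226 / 55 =4.11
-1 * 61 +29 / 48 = -2899 / 48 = -60.40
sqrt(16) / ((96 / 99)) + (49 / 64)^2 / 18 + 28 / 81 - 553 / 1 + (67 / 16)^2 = -530.96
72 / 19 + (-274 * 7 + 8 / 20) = -181812 / 95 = -1913.81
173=173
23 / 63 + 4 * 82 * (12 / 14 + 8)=183047 / 63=2905.51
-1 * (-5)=5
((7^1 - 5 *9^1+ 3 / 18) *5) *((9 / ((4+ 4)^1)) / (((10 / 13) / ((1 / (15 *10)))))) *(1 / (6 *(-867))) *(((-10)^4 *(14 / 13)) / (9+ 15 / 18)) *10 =198625 / 51153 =3.88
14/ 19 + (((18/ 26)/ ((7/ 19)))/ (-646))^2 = 134021243/ 181883884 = 0.74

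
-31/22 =-1.41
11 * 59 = 649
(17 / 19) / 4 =17 / 76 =0.22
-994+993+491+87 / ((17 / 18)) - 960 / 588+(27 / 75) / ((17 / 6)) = 12091246 / 20825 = 580.61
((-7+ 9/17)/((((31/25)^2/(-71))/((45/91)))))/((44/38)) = 189703125/1486667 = 127.60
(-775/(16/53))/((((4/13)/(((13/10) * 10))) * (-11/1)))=6941675/704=9860.33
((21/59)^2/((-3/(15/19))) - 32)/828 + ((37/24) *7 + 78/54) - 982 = -969.80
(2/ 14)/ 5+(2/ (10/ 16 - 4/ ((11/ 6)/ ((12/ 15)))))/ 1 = -30307/ 17255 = -1.76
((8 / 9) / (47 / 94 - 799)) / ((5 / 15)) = -16 / 4791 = -0.00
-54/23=-2.35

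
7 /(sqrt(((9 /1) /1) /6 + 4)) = 7*sqrt(22) /11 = 2.98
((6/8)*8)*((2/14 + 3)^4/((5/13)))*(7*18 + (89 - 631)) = -7601138688/12005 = -633164.41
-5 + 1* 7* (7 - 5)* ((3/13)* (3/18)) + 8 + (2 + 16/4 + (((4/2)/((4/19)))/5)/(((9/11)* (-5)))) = 53083/5850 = 9.07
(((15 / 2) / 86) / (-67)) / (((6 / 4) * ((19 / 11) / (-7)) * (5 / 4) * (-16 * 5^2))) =-77 / 10947800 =-0.00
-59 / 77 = -0.77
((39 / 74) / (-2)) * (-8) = 78 / 37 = 2.11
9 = 9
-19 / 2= -9.50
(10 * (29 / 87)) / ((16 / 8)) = 5 / 3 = 1.67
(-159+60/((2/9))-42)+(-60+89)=98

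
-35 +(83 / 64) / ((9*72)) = -35.00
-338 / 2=-169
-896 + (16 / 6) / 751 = -2018680 / 2253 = -896.00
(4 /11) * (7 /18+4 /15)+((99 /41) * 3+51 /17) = 212738 /20295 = 10.48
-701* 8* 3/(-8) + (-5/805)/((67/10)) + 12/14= 22694297/10787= 2103.86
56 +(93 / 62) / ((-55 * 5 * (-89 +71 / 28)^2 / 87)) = 10029223232 / 179093475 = 56.00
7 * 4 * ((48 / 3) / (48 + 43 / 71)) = 9.22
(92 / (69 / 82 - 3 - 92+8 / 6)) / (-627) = 7544 / 4772515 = 0.00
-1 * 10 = -10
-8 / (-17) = 8 / 17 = 0.47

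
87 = 87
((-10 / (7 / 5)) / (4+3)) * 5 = -250 / 49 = -5.10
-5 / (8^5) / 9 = -5 / 294912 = -0.00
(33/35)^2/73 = 1089/89425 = 0.01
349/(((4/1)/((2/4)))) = 349/8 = 43.62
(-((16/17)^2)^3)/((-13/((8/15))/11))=1476395008/4706825955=0.31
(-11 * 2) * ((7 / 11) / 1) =-14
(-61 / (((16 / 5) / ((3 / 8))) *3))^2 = 93025 / 16384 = 5.68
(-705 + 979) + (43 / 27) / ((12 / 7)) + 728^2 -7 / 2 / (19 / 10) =3264262627 / 6156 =530257.09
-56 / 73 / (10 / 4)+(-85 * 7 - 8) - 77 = -248312 / 365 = -680.31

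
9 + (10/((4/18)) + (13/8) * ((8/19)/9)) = 9247/171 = 54.08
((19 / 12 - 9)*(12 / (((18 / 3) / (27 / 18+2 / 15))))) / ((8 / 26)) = -56693 / 720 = -78.74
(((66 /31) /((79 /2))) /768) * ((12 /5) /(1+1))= 33 /391840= 0.00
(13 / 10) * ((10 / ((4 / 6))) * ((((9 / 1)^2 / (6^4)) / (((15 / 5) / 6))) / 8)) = 39 / 128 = 0.30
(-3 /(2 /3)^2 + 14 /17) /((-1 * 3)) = 403 /204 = 1.98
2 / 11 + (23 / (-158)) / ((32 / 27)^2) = 139147 / 1779712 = 0.08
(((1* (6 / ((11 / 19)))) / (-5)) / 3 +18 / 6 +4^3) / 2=3647 / 110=33.15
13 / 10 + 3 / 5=19 / 10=1.90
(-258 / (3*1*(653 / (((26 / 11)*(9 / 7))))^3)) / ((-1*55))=1101909744 / 6991565148592255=0.00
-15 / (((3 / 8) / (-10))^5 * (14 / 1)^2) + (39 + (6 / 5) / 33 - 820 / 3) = 225228854143 / 218295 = 1031763.69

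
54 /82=27 /41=0.66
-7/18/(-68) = 7/1224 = 0.01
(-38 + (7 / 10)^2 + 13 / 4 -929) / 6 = -48163 / 300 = -160.54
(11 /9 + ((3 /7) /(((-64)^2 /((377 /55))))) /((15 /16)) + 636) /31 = 2826211393 /137491200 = 20.56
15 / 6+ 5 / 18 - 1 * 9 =-6.22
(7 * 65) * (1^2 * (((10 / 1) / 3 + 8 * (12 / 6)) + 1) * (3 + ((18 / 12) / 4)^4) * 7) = 801037055 / 4096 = 195565.69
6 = 6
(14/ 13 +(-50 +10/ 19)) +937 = 219485/ 247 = 888.60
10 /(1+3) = 5 /2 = 2.50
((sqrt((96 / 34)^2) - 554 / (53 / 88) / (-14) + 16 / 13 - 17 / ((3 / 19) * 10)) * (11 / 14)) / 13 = 1596124937 / 447670860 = 3.57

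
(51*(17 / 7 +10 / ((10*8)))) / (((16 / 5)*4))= 36465 / 3584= 10.17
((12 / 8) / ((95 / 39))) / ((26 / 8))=18 / 95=0.19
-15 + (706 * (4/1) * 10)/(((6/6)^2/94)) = 2654545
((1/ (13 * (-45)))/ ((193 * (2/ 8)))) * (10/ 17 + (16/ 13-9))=2116/ 8317335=0.00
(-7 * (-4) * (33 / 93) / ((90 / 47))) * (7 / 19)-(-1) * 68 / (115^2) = 134372038 / 70105725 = 1.92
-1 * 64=-64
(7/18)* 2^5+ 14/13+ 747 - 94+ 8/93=2417785/3627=666.61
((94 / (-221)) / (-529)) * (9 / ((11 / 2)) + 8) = 9964 / 1285999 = 0.01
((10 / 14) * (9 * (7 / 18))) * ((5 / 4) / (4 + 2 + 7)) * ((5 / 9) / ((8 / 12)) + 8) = 1325 / 624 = 2.12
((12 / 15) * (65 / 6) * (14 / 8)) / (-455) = -1 / 30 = -0.03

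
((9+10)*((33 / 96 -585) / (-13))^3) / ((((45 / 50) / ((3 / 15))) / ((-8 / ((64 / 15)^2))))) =-3110608358043775 / 18429771776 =-168781.71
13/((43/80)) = 1040/43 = 24.19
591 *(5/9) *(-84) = -27580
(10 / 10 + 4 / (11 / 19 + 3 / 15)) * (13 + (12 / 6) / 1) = 3405 / 37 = 92.03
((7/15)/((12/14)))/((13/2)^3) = 196/98865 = 0.00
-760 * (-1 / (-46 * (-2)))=190 / 23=8.26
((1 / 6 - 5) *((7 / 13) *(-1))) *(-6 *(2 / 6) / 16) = -203 / 624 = -0.33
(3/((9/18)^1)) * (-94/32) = -141/8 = -17.62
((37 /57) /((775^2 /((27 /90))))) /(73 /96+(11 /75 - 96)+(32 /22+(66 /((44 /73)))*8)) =19536 /47140965234125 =0.00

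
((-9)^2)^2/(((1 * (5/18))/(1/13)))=118098/65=1816.89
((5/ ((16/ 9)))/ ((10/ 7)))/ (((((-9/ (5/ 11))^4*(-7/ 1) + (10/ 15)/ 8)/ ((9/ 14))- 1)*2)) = -1063125/ 1807458392416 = -0.00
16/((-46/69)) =-24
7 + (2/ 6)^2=64/ 9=7.11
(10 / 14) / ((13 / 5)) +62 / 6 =2896 / 273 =10.61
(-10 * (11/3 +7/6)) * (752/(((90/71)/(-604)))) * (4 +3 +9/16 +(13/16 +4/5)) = 21451477364/135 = 158899832.33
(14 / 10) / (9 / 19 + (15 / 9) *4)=399 / 2035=0.20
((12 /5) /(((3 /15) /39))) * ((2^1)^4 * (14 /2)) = 52416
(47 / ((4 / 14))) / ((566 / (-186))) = -30597 / 566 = -54.06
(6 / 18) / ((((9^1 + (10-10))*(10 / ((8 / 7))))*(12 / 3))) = 1 / 945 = 0.00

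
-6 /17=-0.35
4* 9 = 36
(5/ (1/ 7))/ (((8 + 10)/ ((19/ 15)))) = 133/ 54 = 2.46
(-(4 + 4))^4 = 4096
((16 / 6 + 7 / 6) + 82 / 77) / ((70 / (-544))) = -307768 / 8085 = -38.07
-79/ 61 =-1.30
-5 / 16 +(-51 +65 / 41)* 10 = -324365 / 656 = -494.46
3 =3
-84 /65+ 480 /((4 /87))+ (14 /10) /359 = 48717467 /4667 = 10438.71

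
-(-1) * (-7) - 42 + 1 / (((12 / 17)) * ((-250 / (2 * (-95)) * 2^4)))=-234877 / 4800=-48.93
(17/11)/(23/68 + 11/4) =0.50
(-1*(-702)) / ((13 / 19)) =1026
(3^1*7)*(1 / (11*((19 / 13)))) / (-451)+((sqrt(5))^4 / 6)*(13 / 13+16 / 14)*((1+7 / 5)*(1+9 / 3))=56553489 / 659813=85.71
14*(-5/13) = -70/13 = -5.38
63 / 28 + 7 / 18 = 95 / 36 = 2.64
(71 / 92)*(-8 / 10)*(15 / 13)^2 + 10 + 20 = 113415 / 3887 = 29.18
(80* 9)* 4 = 2880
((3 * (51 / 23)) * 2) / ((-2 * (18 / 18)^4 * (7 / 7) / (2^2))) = -612 / 23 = -26.61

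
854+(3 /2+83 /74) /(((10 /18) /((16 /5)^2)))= 4173238 /4625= 902.32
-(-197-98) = 295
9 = 9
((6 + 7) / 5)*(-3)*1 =-39 / 5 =-7.80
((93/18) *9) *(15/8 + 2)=2883/16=180.19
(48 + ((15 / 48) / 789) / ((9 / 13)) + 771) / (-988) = -376727 / 454464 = -0.83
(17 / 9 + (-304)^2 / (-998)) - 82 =-775651 / 4491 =-172.71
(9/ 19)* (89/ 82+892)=423.04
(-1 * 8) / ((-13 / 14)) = 112 / 13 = 8.62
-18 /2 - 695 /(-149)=-4.34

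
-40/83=-0.48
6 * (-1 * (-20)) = 120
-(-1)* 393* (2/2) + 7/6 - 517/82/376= 775687/1968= 394.15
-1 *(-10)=10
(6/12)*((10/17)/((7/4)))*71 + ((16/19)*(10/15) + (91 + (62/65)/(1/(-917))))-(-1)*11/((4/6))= -665471699/881790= -754.68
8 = 8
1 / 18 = 0.06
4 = 4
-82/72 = -41/36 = -1.14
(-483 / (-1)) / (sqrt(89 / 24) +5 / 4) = -28980 / 103 +1932* sqrt(534) / 103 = 152.09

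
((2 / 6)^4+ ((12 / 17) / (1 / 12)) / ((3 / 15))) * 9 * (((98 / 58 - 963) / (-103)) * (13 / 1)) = 21142145518 / 457011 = 46261.79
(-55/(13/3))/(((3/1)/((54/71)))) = -2970/923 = -3.22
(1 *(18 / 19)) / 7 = 18 / 133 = 0.14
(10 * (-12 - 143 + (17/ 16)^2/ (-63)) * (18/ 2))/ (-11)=12500645/ 9856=1268.33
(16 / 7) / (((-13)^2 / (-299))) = -368 / 91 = -4.04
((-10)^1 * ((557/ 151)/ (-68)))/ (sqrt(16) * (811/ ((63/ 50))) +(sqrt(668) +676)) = 8982769635/ 53824180432342 - 11053665 * sqrt(167)/ 107648360864684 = 0.00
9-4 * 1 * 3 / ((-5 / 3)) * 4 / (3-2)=189 / 5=37.80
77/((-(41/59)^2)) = -268037/1681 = -159.45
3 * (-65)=-195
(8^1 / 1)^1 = 8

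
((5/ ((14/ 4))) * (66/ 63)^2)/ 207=4840/ 639009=0.01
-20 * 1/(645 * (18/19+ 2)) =-0.01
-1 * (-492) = 492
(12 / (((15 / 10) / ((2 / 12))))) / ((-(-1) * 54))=2 / 81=0.02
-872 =-872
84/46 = 42/23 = 1.83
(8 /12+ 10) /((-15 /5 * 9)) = -32 /81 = -0.40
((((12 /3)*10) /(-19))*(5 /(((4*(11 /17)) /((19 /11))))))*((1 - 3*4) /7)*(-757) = -643450 /77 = -8356.49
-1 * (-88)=88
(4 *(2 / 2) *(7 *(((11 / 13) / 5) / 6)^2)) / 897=847 / 34108425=0.00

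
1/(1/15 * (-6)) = -5/2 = -2.50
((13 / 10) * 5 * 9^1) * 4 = 234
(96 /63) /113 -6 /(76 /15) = -105569 /90174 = -1.17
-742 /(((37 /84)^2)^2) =-36942054912 /1874161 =-19711.25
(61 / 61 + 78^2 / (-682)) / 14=-2701 / 4774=-0.57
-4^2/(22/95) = -760/11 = -69.09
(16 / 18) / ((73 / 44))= 352 / 657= 0.54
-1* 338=-338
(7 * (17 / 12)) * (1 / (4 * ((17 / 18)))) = 21 / 8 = 2.62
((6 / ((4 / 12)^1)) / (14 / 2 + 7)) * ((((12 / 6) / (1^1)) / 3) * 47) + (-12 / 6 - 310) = -1902 / 7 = -271.71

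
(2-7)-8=-13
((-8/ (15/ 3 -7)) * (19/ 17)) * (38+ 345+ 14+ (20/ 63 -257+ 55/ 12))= 647.79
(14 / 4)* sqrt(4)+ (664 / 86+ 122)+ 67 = 8760 / 43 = 203.72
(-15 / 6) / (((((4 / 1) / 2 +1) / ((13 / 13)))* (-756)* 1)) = 5 / 4536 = 0.00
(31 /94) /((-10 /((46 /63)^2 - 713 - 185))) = 55211713 /1865430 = 29.60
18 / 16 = 9 / 8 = 1.12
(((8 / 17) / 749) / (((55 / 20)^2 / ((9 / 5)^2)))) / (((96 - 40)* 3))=0.00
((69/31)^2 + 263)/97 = 257504/93217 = 2.76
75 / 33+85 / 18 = 1385 / 198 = 6.99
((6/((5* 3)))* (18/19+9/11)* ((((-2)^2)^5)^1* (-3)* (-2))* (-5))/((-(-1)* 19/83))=-376344576/3971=-94773.25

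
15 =15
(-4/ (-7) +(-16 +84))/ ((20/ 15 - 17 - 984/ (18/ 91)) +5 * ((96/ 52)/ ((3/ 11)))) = -18720/ 1353121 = -0.01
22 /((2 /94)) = 1034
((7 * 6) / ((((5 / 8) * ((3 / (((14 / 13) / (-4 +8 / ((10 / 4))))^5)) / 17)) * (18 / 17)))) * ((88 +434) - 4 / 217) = -171930515378125 / 207181494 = -829854.60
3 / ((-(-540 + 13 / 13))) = 3 / 539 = 0.01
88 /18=44 /9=4.89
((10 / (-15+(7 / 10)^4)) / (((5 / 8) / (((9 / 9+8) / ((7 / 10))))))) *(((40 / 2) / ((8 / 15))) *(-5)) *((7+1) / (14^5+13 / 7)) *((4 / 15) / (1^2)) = 640000000 / 61741990091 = 0.01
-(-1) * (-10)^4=10000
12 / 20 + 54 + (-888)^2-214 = 788384.60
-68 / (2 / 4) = -136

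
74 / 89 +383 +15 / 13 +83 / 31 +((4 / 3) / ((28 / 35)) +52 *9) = 92249500 / 107601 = 857.33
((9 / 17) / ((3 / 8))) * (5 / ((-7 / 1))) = -120 / 119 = -1.01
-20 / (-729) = 20 / 729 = 0.03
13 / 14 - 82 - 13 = -1317 / 14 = -94.07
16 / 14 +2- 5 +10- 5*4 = -83 / 7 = -11.86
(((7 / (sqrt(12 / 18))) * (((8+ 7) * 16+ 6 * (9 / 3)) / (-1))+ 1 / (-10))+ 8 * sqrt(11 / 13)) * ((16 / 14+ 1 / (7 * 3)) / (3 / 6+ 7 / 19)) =-40850 * sqrt(6) / 33 -95 / 693+ 7600 * sqrt(143) / 9009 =-3022.22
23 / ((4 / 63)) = 362.25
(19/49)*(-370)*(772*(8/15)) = -8683456/147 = -59071.13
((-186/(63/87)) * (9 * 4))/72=-899/7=-128.43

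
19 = 19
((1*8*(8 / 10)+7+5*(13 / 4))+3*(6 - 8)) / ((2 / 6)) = 1419 / 20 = 70.95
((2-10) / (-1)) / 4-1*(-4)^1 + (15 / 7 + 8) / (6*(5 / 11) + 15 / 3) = 4351 / 595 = 7.31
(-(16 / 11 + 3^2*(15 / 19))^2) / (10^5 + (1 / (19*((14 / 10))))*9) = -22403647 / 30576803455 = -0.00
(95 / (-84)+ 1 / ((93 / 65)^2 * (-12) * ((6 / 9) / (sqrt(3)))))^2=401375 * sqrt(3) / 2906064+ 100892004925 / 78196370112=1.53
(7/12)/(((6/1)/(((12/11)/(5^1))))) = 7/330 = 0.02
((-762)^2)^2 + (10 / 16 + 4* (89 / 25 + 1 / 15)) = 202288472850679 / 600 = 337147454751.13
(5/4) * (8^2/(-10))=-8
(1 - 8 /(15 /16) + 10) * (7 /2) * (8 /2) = 518 /15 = 34.53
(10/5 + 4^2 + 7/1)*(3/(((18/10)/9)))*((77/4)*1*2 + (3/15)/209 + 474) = 80334525/418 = 192187.86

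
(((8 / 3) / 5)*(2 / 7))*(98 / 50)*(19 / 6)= 1064 / 1125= 0.95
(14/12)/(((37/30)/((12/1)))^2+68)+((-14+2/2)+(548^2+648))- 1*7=378923665244/1259167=300932.02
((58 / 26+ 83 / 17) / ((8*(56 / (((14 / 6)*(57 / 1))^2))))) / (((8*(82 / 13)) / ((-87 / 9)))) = -53.80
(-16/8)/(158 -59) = -2/99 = -0.02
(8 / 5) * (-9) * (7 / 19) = -504 / 95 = -5.31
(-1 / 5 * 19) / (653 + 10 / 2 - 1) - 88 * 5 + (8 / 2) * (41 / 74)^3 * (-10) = -446.81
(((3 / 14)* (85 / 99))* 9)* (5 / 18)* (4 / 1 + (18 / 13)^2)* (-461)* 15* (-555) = 135922968750 / 13013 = 10445167.81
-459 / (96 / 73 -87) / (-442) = -219 / 18070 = -0.01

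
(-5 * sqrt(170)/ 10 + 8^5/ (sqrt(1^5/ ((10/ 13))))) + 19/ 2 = -sqrt(170)/ 2 + 19/ 2 + 32768 * sqrt(130)/ 13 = 28742.42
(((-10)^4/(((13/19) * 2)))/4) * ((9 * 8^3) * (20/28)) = 547200000/91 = 6013186.81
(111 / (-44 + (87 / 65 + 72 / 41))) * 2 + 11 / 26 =-14183237 / 2834338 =-5.00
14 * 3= 42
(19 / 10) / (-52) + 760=395181 / 520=759.96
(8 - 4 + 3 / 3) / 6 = 5 / 6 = 0.83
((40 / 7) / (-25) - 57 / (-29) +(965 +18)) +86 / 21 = 430142 / 435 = 988.83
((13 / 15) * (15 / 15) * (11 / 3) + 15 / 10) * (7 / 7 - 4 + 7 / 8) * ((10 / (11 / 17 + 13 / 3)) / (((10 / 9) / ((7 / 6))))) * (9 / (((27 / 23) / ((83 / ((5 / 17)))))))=-27639668399 / 609600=-45340.66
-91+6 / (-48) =-729 / 8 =-91.12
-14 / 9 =-1.56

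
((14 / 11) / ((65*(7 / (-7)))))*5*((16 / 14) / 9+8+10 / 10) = -1150 / 1287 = -0.89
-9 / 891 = -1 / 99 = -0.01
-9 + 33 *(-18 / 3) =-207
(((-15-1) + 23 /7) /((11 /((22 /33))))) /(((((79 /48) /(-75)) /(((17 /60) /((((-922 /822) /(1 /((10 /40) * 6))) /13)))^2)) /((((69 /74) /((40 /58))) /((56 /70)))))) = 54417867923627 /191329255964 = 284.42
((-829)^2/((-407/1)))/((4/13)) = -8934133/1628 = -5487.80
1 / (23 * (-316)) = -1 / 7268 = -0.00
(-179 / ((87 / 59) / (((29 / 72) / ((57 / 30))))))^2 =2788368025 / 4210704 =662.21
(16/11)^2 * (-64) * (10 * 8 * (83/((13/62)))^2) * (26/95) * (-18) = 249909051654144/29887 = 8361797826.95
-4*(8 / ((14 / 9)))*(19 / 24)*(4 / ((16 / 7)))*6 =-171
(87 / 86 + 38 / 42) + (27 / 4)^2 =685975 / 14448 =47.48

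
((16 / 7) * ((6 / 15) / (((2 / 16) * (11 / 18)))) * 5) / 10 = 2304 / 385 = 5.98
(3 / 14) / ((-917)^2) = 0.00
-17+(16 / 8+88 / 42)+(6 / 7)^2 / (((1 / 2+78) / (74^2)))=38.35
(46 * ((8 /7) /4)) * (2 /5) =184 /35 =5.26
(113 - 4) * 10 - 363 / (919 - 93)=899977 / 826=1089.56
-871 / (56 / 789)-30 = -688899 / 56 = -12301.77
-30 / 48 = -5 / 8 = -0.62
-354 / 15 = -118 / 5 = -23.60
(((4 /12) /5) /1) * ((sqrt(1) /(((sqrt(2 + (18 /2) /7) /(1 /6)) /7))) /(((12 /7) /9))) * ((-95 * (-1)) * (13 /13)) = 931 * sqrt(161) /552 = 21.40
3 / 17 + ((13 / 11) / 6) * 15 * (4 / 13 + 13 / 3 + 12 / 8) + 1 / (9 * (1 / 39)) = 16945 / 748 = 22.65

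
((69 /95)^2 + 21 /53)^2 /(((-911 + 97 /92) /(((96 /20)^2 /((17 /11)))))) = -0.01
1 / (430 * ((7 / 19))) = 19 / 3010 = 0.01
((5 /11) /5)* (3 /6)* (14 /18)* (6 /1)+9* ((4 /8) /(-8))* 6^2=-2645 /132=-20.04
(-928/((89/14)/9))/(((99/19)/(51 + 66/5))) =-79238208/4895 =-16187.58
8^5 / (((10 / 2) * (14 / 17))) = 7957.94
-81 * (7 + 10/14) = -4374/7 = -624.86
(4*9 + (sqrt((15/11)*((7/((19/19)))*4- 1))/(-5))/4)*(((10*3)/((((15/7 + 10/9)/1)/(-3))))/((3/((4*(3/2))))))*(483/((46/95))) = -81443880/41 + 2036097*sqrt(55)/902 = -1969695.41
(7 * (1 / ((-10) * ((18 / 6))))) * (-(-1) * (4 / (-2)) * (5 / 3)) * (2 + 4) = 14 / 3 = 4.67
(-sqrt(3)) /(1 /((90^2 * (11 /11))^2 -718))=-65609282 * sqrt(3)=-113638609.87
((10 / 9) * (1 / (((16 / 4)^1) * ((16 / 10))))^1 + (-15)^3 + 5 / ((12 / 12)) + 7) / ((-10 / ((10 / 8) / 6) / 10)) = 2421235 / 3456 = 700.59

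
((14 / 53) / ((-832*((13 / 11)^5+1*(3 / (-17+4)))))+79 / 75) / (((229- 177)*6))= 581895853729 / 172384069478400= 0.00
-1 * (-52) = 52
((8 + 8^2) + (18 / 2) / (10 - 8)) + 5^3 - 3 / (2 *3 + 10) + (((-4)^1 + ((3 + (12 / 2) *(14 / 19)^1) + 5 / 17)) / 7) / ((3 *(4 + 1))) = 7283961 / 36176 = 201.35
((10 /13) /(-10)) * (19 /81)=-19 /1053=-0.02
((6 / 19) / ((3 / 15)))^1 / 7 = 30 / 133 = 0.23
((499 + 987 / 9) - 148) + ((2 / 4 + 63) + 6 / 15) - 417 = 3227 / 30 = 107.57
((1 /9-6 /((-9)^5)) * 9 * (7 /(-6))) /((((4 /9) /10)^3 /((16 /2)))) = -1915375 /18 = -106409.72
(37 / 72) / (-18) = -37 / 1296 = -0.03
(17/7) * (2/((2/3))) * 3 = 153/7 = 21.86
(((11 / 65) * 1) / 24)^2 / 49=0.00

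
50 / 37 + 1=87 / 37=2.35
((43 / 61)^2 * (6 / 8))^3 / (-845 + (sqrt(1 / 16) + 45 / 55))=-1877444825553 / 30609696978352208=-0.00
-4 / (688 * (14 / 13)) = -13 / 2408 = -0.01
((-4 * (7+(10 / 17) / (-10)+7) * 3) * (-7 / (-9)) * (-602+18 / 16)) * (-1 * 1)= -2658271 / 34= -78184.44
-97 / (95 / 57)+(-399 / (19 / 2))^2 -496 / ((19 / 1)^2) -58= 2971799 / 1805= 1646.43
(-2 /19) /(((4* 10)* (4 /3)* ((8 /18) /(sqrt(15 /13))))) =-27* sqrt(195) /79040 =-0.00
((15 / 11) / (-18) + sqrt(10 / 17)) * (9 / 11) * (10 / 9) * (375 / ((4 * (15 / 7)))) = -4375 / 1452 + 875 * sqrt(170) / 374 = 27.49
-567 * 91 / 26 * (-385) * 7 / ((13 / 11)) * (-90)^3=-42887436322500 / 13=-3299033563269.23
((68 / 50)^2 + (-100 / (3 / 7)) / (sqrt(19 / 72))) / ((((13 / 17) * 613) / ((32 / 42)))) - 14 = -1463989318 / 104593125 - 54400 * sqrt(38) / 454233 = -14.74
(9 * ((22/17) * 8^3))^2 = 10277093376/289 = 35560876.73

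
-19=-19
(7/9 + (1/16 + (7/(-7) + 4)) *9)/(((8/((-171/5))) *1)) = -77539/640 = -121.15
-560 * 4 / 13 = -2240 / 13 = -172.31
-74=-74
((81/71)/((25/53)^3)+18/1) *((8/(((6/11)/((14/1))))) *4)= 26305489056/1109375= 23711.99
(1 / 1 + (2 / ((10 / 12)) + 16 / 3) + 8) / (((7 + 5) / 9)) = 251 / 20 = 12.55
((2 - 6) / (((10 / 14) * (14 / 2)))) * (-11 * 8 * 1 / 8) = 44 / 5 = 8.80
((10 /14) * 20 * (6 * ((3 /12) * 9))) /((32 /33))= 22275 /112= 198.88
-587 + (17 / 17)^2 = -586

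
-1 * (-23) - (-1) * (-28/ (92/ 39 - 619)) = 554219/ 24049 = 23.05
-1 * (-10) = 10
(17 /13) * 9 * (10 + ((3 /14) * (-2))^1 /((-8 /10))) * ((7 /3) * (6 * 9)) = 406215 /26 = 15623.65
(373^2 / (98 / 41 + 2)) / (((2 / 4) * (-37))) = -5704289 / 3330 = -1713.00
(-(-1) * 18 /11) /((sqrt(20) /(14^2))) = 1764 * sqrt(5) /55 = 71.72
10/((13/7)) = 70/13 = 5.38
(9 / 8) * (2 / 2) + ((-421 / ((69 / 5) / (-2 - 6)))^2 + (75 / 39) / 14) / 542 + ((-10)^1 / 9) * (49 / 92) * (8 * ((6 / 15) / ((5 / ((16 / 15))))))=7792697195197 / 70446612600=110.62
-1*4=-4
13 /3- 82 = -233 /3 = -77.67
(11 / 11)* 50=50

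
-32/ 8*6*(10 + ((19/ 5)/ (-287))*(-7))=-49656/ 205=-242.22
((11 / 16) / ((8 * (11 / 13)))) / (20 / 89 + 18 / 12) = 1157 / 19648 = 0.06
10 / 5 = 2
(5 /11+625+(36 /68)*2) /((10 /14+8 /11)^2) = 63148162 /209457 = 301.49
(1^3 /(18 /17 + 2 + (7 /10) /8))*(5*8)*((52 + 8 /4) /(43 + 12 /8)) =5875200 /380831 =15.43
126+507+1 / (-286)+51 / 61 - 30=10534463 / 17446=603.83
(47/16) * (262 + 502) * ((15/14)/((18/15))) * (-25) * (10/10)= -5610625/112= -50094.87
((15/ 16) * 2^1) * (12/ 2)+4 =61/ 4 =15.25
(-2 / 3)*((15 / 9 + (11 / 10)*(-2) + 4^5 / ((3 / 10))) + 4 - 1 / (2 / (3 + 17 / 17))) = -34148 / 15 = -2276.53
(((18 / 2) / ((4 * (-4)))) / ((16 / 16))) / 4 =-9 / 64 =-0.14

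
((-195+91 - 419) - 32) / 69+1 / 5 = -902 / 115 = -7.84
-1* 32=-32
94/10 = 9.40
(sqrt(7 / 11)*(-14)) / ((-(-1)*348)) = -7*sqrt(77) / 1914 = -0.03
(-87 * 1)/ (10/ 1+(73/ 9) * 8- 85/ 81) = -7047/ 5981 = -1.18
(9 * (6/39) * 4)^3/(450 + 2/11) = 513216/1359943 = 0.38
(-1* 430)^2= 184900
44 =44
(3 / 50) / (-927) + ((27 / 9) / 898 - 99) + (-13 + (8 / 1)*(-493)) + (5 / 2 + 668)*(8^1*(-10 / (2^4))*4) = -60581246287 / 3468525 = -17466.00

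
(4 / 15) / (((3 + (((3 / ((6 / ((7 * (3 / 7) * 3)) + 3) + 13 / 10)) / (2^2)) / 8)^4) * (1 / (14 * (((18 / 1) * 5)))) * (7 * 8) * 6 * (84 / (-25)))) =-201885450649600 / 2035005428661093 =-0.10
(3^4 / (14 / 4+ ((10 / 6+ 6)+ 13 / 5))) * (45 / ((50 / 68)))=148716 / 413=360.09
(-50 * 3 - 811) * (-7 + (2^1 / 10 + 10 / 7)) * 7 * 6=1084008 / 5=216801.60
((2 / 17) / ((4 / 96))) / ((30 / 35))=3.29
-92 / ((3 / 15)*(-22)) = 230 / 11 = 20.91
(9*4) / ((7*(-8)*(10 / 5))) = -9 / 28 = -0.32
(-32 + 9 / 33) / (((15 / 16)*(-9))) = 5584 / 1485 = 3.76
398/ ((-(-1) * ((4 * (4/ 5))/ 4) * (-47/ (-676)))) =7155.53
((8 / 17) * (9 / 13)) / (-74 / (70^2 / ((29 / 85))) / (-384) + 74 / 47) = 15918336000 / 76929871603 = 0.21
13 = 13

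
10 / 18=5 / 9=0.56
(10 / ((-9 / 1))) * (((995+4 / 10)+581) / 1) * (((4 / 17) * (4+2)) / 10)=-63056 / 255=-247.28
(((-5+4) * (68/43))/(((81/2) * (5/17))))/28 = -578/121905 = -0.00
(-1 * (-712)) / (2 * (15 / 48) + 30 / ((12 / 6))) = 5696 / 125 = 45.57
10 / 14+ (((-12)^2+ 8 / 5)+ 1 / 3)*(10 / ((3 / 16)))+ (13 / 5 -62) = 2433194 / 315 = 7724.43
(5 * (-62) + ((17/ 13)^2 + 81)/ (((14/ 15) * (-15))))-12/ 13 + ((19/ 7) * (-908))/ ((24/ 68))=-25906931/ 3549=-7299.78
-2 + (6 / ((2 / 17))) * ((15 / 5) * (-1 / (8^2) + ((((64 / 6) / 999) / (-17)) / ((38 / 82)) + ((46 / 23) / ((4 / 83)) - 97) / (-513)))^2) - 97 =-2451673817591423 / 25086902833152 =-97.73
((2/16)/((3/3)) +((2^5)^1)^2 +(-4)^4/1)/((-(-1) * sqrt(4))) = 10241/16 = 640.06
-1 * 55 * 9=-495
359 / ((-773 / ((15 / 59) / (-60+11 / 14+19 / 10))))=188475 / 91487642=0.00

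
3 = 3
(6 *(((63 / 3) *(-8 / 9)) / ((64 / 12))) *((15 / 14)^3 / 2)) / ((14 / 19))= -17.53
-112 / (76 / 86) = -2408 / 19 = -126.74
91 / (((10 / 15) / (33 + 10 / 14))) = 4602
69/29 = 2.38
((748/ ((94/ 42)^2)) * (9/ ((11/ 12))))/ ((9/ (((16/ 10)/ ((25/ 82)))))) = 236065536/ 276125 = 854.92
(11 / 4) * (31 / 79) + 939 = 297065 / 316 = 940.08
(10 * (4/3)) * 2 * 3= 80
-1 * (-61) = 61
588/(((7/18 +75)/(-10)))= -105840/1357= -78.00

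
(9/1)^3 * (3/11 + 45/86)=548937/946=580.27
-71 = -71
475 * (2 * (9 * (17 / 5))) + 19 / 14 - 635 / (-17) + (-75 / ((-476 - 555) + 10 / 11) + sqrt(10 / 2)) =sqrt(5) + 26166641771 / 898926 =29111.02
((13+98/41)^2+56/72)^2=12925578086656/228886641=56471.53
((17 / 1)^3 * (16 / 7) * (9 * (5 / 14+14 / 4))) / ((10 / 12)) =114610464 / 245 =467797.81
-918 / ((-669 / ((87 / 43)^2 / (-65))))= -2316114 / 26801255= -0.09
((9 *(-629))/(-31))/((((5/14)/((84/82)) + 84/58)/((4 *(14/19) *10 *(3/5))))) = 32434540992/18047549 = 1797.17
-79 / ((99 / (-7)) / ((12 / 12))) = 553 / 99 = 5.59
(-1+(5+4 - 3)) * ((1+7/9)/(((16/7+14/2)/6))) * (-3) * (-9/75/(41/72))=48384/13325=3.63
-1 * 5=-5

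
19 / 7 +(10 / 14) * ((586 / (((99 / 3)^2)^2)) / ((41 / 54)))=34221877 / 12605901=2.71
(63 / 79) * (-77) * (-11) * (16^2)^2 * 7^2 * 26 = 4455262715904 / 79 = 56395730581.06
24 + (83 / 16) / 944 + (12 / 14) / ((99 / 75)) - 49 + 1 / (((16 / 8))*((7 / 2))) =-24.20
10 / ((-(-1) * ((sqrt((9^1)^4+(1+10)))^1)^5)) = 5 * sqrt(1643) / 70963115312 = 0.00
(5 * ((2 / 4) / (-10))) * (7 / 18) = -0.10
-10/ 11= -0.91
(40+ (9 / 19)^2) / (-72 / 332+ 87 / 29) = 1205243 / 83391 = 14.45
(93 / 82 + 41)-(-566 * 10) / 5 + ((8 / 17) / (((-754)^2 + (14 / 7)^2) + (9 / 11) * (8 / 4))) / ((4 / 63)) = 5117881004493 / 4358855386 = 1174.13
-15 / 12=-5 / 4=-1.25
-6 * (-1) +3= 9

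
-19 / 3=-6.33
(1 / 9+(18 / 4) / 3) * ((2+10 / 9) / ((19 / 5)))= 2030 / 1539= 1.32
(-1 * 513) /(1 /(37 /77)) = -18981 /77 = -246.51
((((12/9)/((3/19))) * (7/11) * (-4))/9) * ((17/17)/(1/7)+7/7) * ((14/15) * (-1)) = 238336/13365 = 17.83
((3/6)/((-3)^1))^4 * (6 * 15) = 5/72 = 0.07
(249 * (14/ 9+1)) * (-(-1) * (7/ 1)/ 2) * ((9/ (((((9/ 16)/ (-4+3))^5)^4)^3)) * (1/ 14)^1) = 843227761665483921293628732229557861678666689783889147763536559566902788096/ 599003433304810403471059943169868346577158542512617035467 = 1407717743808651774.17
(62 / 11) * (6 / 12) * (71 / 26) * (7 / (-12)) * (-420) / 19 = 539245 / 5434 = 99.24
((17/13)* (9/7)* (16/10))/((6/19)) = 3876/455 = 8.52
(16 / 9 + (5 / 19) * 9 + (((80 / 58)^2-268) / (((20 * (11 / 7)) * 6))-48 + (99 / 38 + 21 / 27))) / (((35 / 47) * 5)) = -15569650238 / 1384180875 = -11.25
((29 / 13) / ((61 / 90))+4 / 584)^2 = 145811713609 / 13404545284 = 10.88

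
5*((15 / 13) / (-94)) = -75 / 1222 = -0.06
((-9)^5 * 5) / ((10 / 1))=-59049 / 2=-29524.50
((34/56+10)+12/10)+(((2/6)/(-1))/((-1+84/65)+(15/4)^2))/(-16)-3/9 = 71951951/6270180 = 11.48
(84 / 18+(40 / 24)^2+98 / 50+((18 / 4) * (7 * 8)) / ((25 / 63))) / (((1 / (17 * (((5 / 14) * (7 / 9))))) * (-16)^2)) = 11.89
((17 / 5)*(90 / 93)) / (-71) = -102 / 2201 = -0.05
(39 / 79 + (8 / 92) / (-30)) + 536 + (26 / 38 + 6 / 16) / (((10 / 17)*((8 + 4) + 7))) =84471914843 / 157424880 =536.59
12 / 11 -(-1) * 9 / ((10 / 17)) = 1803 / 110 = 16.39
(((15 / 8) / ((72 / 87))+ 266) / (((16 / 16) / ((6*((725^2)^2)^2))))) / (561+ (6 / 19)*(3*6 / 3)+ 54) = 24900189608523677215576171875 / 125024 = 199163277518905787813349.20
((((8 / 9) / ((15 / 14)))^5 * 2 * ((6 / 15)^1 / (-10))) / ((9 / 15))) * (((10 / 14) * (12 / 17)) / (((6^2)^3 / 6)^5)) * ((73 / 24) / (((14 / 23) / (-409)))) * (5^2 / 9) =235541873 / 44642947565657042557272000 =0.00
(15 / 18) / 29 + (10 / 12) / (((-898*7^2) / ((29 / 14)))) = 3075935 / 107188872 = 0.03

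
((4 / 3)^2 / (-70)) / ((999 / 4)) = -32 / 314685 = -0.00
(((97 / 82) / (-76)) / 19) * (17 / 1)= -1649 / 118408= -0.01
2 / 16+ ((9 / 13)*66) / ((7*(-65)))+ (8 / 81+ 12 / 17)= 54032011 / 65159640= 0.83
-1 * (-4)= 4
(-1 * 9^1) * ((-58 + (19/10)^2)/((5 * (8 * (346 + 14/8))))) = 48951/1391000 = 0.04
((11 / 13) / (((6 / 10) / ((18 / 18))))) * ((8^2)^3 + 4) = 369695.90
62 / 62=1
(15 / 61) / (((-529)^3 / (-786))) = 0.00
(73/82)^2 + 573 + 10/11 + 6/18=575.03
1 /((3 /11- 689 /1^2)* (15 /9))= -33 /37880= -0.00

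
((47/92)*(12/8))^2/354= 6627/3995008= 0.00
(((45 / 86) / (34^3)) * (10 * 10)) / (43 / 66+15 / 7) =259875 / 545470738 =0.00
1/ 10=0.10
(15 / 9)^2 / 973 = 25 / 8757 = 0.00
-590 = -590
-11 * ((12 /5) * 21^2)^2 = -12322316.16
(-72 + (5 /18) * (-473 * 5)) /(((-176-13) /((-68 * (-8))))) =3568912 /1701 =2098.13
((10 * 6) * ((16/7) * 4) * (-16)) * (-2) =122880/7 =17554.29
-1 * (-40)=40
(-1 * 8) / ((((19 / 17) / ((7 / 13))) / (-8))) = 7616 / 247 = 30.83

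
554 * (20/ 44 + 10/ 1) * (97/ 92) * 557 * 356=13319769370/ 11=1210888124.55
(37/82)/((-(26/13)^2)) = -37/328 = -0.11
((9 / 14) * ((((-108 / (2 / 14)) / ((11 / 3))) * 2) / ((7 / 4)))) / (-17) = 8.91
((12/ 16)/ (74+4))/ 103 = 1/ 10712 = 0.00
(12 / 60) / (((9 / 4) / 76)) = 6.76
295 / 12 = 24.58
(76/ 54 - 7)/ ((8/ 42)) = -1057/ 36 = -29.36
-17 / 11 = -1.55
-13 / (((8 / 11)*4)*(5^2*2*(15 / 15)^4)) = -143 / 1600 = -0.09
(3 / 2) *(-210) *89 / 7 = -4005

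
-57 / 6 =-9.50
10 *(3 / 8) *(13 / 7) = 195 / 28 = 6.96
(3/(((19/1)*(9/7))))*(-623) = -4361/57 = -76.51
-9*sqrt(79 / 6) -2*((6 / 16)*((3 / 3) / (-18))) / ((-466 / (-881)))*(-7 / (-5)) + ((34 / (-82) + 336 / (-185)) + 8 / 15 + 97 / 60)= 2496751 / 84830640 -3*sqrt(474) / 2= -32.63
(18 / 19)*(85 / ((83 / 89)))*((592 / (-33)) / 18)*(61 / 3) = -273187280 / 156123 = -1749.82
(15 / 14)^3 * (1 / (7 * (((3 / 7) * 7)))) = 1125 / 19208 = 0.06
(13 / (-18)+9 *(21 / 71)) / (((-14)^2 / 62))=76849 / 125244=0.61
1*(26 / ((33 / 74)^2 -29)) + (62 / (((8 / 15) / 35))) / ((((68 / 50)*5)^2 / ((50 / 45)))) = 105962964439 / 1093911240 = 96.87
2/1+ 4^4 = 258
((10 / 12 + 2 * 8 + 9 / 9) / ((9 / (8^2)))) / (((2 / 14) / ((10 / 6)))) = 119840 / 81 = 1479.51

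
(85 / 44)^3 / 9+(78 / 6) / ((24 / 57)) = 24284629 / 766656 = 31.68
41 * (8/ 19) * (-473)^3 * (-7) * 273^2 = 18108421718515128/ 19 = 953074827290269.89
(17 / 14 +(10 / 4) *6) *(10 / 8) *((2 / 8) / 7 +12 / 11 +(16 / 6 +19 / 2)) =13941205 / 51744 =269.43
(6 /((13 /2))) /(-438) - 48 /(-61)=45430 /57889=0.78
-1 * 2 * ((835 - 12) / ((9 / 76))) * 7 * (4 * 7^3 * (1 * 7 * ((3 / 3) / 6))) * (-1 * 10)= 42049769440 / 27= 1557398868.15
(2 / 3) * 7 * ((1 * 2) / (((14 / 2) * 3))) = 4 / 9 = 0.44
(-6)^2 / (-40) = -9 / 10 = -0.90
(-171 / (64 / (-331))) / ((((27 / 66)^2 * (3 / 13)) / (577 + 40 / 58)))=13228821.64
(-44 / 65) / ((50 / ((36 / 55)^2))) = -0.01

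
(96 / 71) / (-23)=-96 / 1633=-0.06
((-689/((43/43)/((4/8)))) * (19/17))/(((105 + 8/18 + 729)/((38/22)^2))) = -42532659/30896140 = -1.38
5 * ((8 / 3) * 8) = 320 / 3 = 106.67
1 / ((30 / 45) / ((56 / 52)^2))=294 / 169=1.74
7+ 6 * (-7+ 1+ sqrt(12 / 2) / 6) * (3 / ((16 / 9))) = -215 / 4+ 27 * sqrt(6) / 16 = -49.62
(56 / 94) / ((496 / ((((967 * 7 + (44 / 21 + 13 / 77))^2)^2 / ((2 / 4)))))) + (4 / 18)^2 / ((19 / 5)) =18955239408029956286761804 / 3753546302583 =5049954864013.78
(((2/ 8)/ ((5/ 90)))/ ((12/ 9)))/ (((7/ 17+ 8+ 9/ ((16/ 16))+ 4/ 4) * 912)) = 153/ 761216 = 0.00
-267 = -267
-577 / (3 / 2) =-1154 / 3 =-384.67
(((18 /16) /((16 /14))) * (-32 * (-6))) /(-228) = -63 /76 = -0.83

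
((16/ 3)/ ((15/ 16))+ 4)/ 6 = 218/ 135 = 1.61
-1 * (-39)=39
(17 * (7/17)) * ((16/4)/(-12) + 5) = 98/3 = 32.67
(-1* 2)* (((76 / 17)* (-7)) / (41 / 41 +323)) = 266 / 1377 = 0.19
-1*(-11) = 11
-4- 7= -11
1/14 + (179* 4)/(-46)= -4989/322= -15.49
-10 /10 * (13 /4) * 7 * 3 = -273 /4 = -68.25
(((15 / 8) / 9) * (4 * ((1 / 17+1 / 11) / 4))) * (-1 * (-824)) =14420 / 561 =25.70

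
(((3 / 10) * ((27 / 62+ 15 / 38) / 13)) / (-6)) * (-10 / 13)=489 / 199082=0.00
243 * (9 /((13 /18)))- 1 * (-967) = 51937 /13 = 3995.15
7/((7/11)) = 11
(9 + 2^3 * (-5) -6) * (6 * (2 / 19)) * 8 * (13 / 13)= -186.95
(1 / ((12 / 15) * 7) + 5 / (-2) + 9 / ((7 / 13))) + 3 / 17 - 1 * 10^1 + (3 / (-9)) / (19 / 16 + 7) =847159 / 187068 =4.53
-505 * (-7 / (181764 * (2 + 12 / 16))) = 3535 / 499851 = 0.01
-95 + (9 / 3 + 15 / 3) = -87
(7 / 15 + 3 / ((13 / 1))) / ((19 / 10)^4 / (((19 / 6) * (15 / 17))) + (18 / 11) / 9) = 7480000 / 51972687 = 0.14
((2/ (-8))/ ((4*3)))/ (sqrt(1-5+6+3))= -sqrt(5)/ 240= -0.01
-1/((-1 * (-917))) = -1/917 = -0.00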